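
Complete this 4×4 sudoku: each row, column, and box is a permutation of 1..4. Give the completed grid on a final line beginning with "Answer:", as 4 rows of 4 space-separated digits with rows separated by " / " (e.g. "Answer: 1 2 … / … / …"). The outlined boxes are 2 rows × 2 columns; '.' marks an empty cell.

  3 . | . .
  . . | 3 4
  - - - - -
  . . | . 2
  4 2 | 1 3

Step 1. [r2c2∈{1}] r2c2 has the single candidate 1, so r2c2=1.
Step 2. [r1c4∈{1}] only 1 remains possible at r1c4 ⇒ r1c4=1.
Step 3. [r1c3∈{2}] only 2 remains possible at r1c3. So r1c3=2.
Step 4. [r1c2∈{4}] nothing but 4 survives at r1c2, so r1c2=4.
Step 5. [r3c2∈{3}] only 3 remains possible at r3c2 ⇒ r3c2=3.
Step 6. [r2c1∈{2}] r2c1's peers cover all but 2, so r2c1=2.
Step 7. [r3c3∈{4}] r3c3 is down to just 4 ⇒ r3c3=4.
Step 8. [r3c1∈{1}] r3c1's peers cover all but 1. So r3c1=1.

Answer: 3 4 2 1 / 2 1 3 4 / 1 3 4 2 / 4 2 1 3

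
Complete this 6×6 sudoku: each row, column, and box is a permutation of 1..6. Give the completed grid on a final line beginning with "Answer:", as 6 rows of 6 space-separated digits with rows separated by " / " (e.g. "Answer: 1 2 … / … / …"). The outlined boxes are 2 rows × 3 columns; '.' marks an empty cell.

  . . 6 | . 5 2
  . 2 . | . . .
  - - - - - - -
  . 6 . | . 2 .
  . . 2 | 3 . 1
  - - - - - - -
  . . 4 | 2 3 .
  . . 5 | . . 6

Step 1. [r2c1∈{1,3,4,5}] across row 2, 5 lands solely at r2c1. So r2c1=5.
Step 2. [r4c1∈{4}] r4c1's peers cover all but 4. So r4c1=4.
Step 3. [r5c2∈{1}] r5c2's peers cover all but 1, so r5c2=1.
Step 4. [r2c4∈{1,4,6}] 6 has one home in col 4: r2c4. So r2c4=6.
Step 5. [r6c2∈{3}] r6c2 is down to just 3, so r6c2=3.
Step 6. [r1c1∈{1,3}] r1c1 is the only open cell in row 1 admitting 3 ⇒ r1c1=3.
Step 7. [r1c4∈{1,4}] in row 1, 1 fits only at r1c4, so r1c4=1.
Step 8. [r6c4∈{4}] only 4 remains possible at r6c4. So r6c4=4.
Step 9. [r3c6∈{4,5}] across row 3, 4 lands solely at r3c6 ⇒ r3c6=4.
Step 10. [r3c1∈{1}] r3c1's peers cover all but 1. So r3c1=1.
Step 11. [r6c5∈{1}] r6c5 is down to just 1. So r6c5=1.
Step 12. [r2c5∈{4}] only 4 remains possible at r2c5 ⇒ r2c5=4.
Step 13. [r5c1∈{6}] r5c1's peers cover all but 6. So r5c1=6.
Step 14. [r6c1∈{2}] only 2 remains possible at r6c1 ⇒ r6c1=2.
Step 15. [r3c4∈{5}] r3c4 is down to just 5. So r3c4=5.
Step 16. [r2c3∈{1}] r2c3 is down to just 1. So r2c3=1.
Step 17. [r2c6∈{3}] only 3 remains possible at r2c6 ⇒ r2c6=3.
Step 18. [r4c2∈{5}] r4c2 has the single candidate 5, so r4c2=5.
Step 19. [r5c6∈{5}] r5c6 is down to just 5 ⇒ r5c6=5.
Step 20. [r4c5∈{6}] r4c5's peers cover all but 6 ⇒ r4c5=6.
Step 21. [r3c3∈{3}] r3c3 is down to just 3. So r3c3=3.
Step 22. [r1c2∈{4}] r1c2's peers cover all but 4 ⇒ r1c2=4.

Answer: 3 4 6 1 5 2 / 5 2 1 6 4 3 / 1 6 3 5 2 4 / 4 5 2 3 6 1 / 6 1 4 2 3 5 / 2 3 5 4 1 6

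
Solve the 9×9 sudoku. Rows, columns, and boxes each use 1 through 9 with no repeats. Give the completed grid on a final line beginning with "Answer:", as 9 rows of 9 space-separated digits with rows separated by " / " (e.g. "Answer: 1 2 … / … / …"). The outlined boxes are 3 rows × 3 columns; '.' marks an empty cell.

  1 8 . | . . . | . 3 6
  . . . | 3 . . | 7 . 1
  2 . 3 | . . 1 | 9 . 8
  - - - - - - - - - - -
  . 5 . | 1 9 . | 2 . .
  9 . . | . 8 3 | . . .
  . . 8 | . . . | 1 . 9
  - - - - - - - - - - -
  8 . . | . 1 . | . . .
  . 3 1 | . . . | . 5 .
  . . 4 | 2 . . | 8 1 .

Step 1. [r3c8∈{4}] r3c8 has the single candidate 4, so r3c8=4.
Step 2. [r7c8∈{2,6,7,9}] r7c8 is the only open cell in col 8 admitting 9, so r7c8=9.
Step 3. [r2c6∈{2,4,5,6,8,9}] across row 2, 8 lands solely at r2c6, so r2c6=8.
Step 4. [r4c9∈{3,4,7}] box 6 places 3 nowhere but r4c9, so r4c9=3.
Step 5. [r9c9∈{7}] only 7 remains possible at r9c9. So r9c9=7.
Step 6. [r1c7∈{5}] r1c7 has the single candidate 5 ⇒ r1c7=5.
Step 7. [r8c4∈{4,6,7,8,9}] r8c4 is the only open cell in row 8 admitting 8, so r8c4=8.
Step 8. [r8c6∈{4,6,7,9}] in row 8, 9 fits only at r8c6. So r8c6=9.
Step 9. [r5c2∈{1,2,4,6,7}] across row 5, 1 lands solely at r5c2 ⇒ r5c2=1.
Step 10. [r5c3∈{2,6,7}] across row 5, 2 lands solely at r5c3 ⇒ r5c3=2.
Step 11. [r6c1∈{3,4,6,7}] 3 has one home in row 6: r6c1 ⇒ r6c1=3.
Step 12. [r7c2∈{2,6,7}] col 2 places 2 nowhere but r7c2, so r7c2=2.
Step 13. [r7c9∈{4}] nothing but 4 survives at r7c9. So r7c9=4.
Step 14. [r8c5∈{4,6,7}] r8c5 is the only open cell in row 8 admitting 4 ⇒ r8c5=4.
Step 15. [r1c4∈{4,7,9}] in col 4, 9 fits only at r1c4 ⇒ r1c4=9.
Step 16. [r1c3∈{7}] only 7 remains possible at r1c3, so r1c3=7.
Step 17. [r3c2∈{6}] r3c2's peers cover all but 6. So r3c2=6.
Step 18. [r6c2∈{4,7}] r6c2 is the only open cell in col 2 admitting 7 ⇒ r6c2=7.
Step 19. [r6c8∈{6}] nothing but 6 survives at r6c8 ⇒ r6c8=6.
Step 20. [r5c4∈{4,5,6,7}] 6 has one home in row 5: r5c4 ⇒ r5c4=6.
Step 21. [r4c6∈{4,7}] in box 5, 7 fits only at r4c6. So r4c6=7.
Step 22. [r2c5∈{2,5,6}] across row 2, 6 lands solely at r2c5. So r2c5=6.
Step 23. [r8c7∈{6}] nothing but 6 survives at r8c7. So r8c7=6.
Step 24. [r2c2∈{4,9}] col 2 places 4 nowhere but r2c2. So r2c2=4.
Step 25. [r6c4∈{4,5}] r6c4 is the only open cell in col 4 admitting 4. So r6c4=4.
Step 26. [r2c1∈{5}] r2c1's peers cover all but 5. So r2c1=5.
Step 27. [r7c3∈{5,6}] across col 3, 5 lands solely at r7c3. So r7c3=5.
Step 28. [r3c5∈{5,7}] across col 5, 7 lands solely at r3c5, so r3c5=7.
Step 29. [r9c1∈{6}] only 6 remains possible at r9c1, so r9c1=6.
Step 30. [r1c5∈{2}] r1c5 has the single candidate 2 ⇒ r1c5=2.
Step 31. [r6c5∈{5}] nothing but 5 survives at r6c5, so r6c5=5.
Step 32. [r9c2∈{9}] r9c2 is down to just 9. So r9c2=9.
Step 33. [r9c6∈{5}] nothing but 5 survives at r9c6 ⇒ r9c6=5.
Step 34. [r2c8∈{2}] r2c8 has the single candidate 2 ⇒ r2c8=2.
Step 35. [r6c6∈{2}] r6c6 has the single candidate 2. So r6c6=2.
Step 36. [r4c3∈{6}] nothing but 6 survives at r4c3 ⇒ r4c3=6.
Step 37. [r4c1∈{4}] nothing but 4 survives at r4c1 ⇒ r4c1=4.
Step 38. [r7c6∈{6}] only 6 remains possible at r7c6. So r7c6=6.
Step 39. [r3c4∈{5}] r3c4's peers cover all but 5, so r3c4=5.
Step 40. [r8c9∈{2}] r8c9's peers cover all but 2, so r8c9=2.
Step 41. [r7c4∈{7}] r7c4's peers cover all but 7. So r7c4=7.
Step 42. [r5c8∈{7}] r5c8's peers cover all but 7. So r5c8=7.
Step 43. [r5c9∈{5}] nothing but 5 survives at r5c9 ⇒ r5c9=5.
Step 44. [r9c5∈{3}] r9c5's peers cover all but 3, so r9c5=3.
Step 45. [r8c1∈{7}] only 7 remains possible at r8c1, so r8c1=7.
Step 46. [r1c6∈{4}] nothing but 4 survives at r1c6 ⇒ r1c6=4.
Step 47. [r2c3∈{9}] r2c3 has the single candidate 9. So r2c3=9.
Step 48. [r4c8∈{8}] only 8 remains possible at r4c8, so r4c8=8.
Step 49. [r7c7∈{3}] r7c7 has the single candidate 3, so r7c7=3.
Step 50. [r5c7∈{4}] r5c7's peers cover all but 4 ⇒ r5c7=4.

Answer: 1 8 7 9 2 4 5 3 6 / 5 4 9 3 6 8 7 2 1 / 2 6 3 5 7 1 9 4 8 / 4 5 6 1 9 7 2 8 3 / 9 1 2 6 8 3 4 7 5 / 3 7 8 4 5 2 1 6 9 / 8 2 5 7 1 6 3 9 4 / 7 3 1 8 4 9 6 5 2 / 6 9 4 2 3 5 8 1 7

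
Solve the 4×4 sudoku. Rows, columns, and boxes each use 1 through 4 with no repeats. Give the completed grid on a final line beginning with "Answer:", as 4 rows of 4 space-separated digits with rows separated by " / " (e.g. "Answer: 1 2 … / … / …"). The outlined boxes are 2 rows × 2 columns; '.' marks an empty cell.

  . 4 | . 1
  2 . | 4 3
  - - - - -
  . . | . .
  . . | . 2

Step 1. [r4c1∈{1,3,4}] r4c1 is the only open cell in row 4 admitting 4 ⇒ r4c1=4.
Step 2. [r3c1∈{1,3}] col 1 places 1 nowhere but r3c1, so r3c1=1.
Step 3. [r4c2∈{3}] r4c2 is down to just 3. So r4c2=3.
Step 4. [r1c3∈{2}] r1c3 is down to just 2. So r1c3=2.
Step 5. [r3c3∈{3}] r3c3 is down to just 3, so r3c3=3.
Step 6. [r1c1∈{3}] r1c1 has the single candidate 3. So r1c1=3.
Step 7. [r2c2∈{1}] r2c2 has the single candidate 1 ⇒ r2c2=1.
Step 8. [r3c2∈{2}] only 2 remains possible at r3c2 ⇒ r3c2=2.
Step 9. [r4c3∈{1}] r4c3 has the single candidate 1 ⇒ r4c3=1.
Step 10. [r3c4∈{4}] nothing but 4 survives at r3c4 ⇒ r3c4=4.

Answer: 3 4 2 1 / 2 1 4 3 / 1 2 3 4 / 4 3 1 2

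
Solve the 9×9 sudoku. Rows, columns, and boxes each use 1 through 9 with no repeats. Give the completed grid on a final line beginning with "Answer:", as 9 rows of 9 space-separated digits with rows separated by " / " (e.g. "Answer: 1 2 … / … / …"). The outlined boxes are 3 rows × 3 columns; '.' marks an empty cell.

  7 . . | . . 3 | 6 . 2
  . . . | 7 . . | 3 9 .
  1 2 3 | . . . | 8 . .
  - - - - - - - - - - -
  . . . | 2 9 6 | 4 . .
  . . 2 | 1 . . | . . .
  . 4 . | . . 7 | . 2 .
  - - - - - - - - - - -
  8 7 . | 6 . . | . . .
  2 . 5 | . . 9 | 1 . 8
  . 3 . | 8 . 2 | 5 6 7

Step 1. [r4c2∈{1,5,8}] across col 2, 1 lands solely at r4c2, so r4c2=1.
Step 2. [r6c7∈{9}] r6c7 has the single candidate 9. So r6c7=9.
Step 3. [r2c5∈{1,2,4,5,6,8}] r2c5 is the only open cell in row 2 admitting 2 ⇒ r2c5=2.
Step 4. [r3c8∈{4,5,7}] across row 3, 7 lands solely at r3c8 ⇒ r3c8=7.
Step 5. [r6c9∈{1,3,5,6}] r6c9 is the only open cell in row 6 admitting 1. So r6c9=1.
Step 6. [r2c6∈{1,4,5,8}] across row 2, 1 lands solely at r2c6, so r2c6=1.
Step 7. [r5c6∈{4,5,8}] in col 6, 8 fits only at r5c6 ⇒ r5c6=8.
Step 8. [r5c5∈{3,4,5}] across row 5, 4 lands solely at r5c5, so r5c5=4.
Step 9. [r6c3∈{6,8}] r6c3 is the only open cell in row 6 admitting 8 ⇒ r6c3=8.
Step 10. [r6c1∈{3,5,6}] in row 6, 6 fits only at r6c1. So r6c1=6.
Step 11. [r2c2∈{5,6,8}] in row 2, 8 fits only at r2c2, so r2c2=8.
Step 12. [r3c4∈{4,5,9}] 9 has one home in row 3: r3c4, so r3c4=9.
Step 13. [r7c9∈{3,4,9}] across col 9, 9 lands solely at r7c9. So r7c9=9.
Step 14. [r5c9∈{3,5,6}] row 5 places 6 nowhere but r5c9 ⇒ r5c9=6.
Step 15. [r4c9∈{3,5}] r4c9 is the only open cell in col 9 admitting 3. So r4c9=3.
Step 16. [r4c1∈{5}] r4c1 is down to just 5 ⇒ r4c1=5.
Step 17. [r2c1∈{4}] r2c1 is down to just 4, so r2c1=4.
Step 18. [r1c2∈{5,9}] across col 2, 5 lands solely at r1c2. So r1c2=5.
Step 19. [r9c3∈{1,4,9}] 4 has one home in row 9: r9c3. So r9c3=4.
Step 20. [r3c9∈{4,5}] r3c9 is the only open cell in col 9 admitting 4. So r3c9=4.
Step 21. [r7c6∈{4,5}] in col 6, 4 fits only at r7c6, so r7c6=4.
Step 22. [r8c4∈{3}] r8c4 has the single candidate 3 ⇒ r8c4=3.
Step 23. [r7c5∈{1,5}] r7c5 is the only open cell in row 7 admitting 5, so r7c5=5.
Step 24. [r9c1∈{9}] r9c1 has the single candidate 9, so r9c1=9.
Step 25. [r8c5∈{7}] only 7 remains possible at r8c5. So r8c5=7.
Step 26. [r7c8∈{3}] only 3 remains possible at r7c8, so r7c8=3.
Step 27. [r3c6∈{5}] nothing but 5 survives at r3c6. So r3c6=5.
Step 28. [r4c3∈{7}] nothing but 7 survives at r4c3, so r4c3=7.
Step 29. [r4c8∈{8}] only 8 remains possible at r4c8 ⇒ r4c8=8.
Step 30. [r9c5∈{1}] r9c5's peers cover all but 1 ⇒ r9c5=1.
Step 31. [r6c4∈{5}] r6c4 has the single candidate 5 ⇒ r6c4=5.
Step 32. [r7c3∈{1}] only 1 remains possible at r7c3 ⇒ r7c3=1.
Step 33. [r6c5∈{3}] r6c5 has the single candidate 3. So r6c5=3.
Step 34. [r5c1∈{3}] nothing but 3 survives at r5c1, so r5c1=3.
Step 35. [r2c9∈{5}] nothing but 5 survives at r2c9 ⇒ r2c9=5.
Step 36. [r7c7∈{2}] r7c7 has the single candidate 2 ⇒ r7c7=2.
Step 37. [r8c8∈{4}] only 4 remains possible at r8c8, so r8c8=4.
Step 38. [r1c4∈{4}] r1c4's peers cover all but 4 ⇒ r1c4=4.
Step 39. [r2c3∈{6}] r2c3 is down to just 6. So r2c3=6.
Step 40. [r1c5∈{8}] r1c5's peers cover all but 8. So r1c5=8.
Step 41. [r8c2∈{6}] r8c2's peers cover all but 6 ⇒ r8c2=6.
Step 42. [r1c3∈{9}] r1c3 has the single candidate 9. So r1c3=9.
Step 43. [r5c8∈{5}] r5c8's peers cover all but 5. So r5c8=5.
Step 44. [r1c8∈{1}] r1c8 has the single candidate 1, so r1c8=1.
Step 45. [r3c5∈{6}] r3c5 is down to just 6. So r3c5=6.
Step 46. [r5c7∈{7}] only 7 remains possible at r5c7. So r5c7=7.
Step 47. [r5c2∈{9}] nothing but 9 survives at r5c2, so r5c2=9.

Answer: 7 5 9 4 8 3 6 1 2 / 4 8 6 7 2 1 3 9 5 / 1 2 3 9 6 5 8 7 4 / 5 1 7 2 9 6 4 8 3 / 3 9 2 1 4 8 7 5 6 / 6 4 8 5 3 7 9 2 1 / 8 7 1 6 5 4 2 3 9 / 2 6 5 3 7 9 1 4 8 / 9 3 4 8 1 2 5 6 7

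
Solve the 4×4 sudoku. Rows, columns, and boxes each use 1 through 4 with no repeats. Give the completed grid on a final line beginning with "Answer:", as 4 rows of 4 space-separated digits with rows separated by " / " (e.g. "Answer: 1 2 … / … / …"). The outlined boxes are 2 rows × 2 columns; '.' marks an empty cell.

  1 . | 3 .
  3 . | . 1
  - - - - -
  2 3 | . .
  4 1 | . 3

Step 1. [r1c4∈{2,4}] 2 has one home in col 4: r1c4. So r1c4=2.
Step 2. [r2c3∈{4}] r2c3's peers cover all but 4. So r2c3=4.
Step 3. [r1c2∈{4}] r1c2 is down to just 4. So r1c2=4.
Step 4. [r2c2∈{2}] nothing but 2 survives at r2c2 ⇒ r2c2=2.
Step 5. [r3c3∈{1}] only 1 remains possible at r3c3 ⇒ r3c3=1.
Step 6. [r3c4∈{4}] r3c4 is down to just 4. So r3c4=4.
Step 7. [r4c3∈{2}] r4c3 has the single candidate 2 ⇒ r4c3=2.

Answer: 1 4 3 2 / 3 2 4 1 / 2 3 1 4 / 4 1 2 3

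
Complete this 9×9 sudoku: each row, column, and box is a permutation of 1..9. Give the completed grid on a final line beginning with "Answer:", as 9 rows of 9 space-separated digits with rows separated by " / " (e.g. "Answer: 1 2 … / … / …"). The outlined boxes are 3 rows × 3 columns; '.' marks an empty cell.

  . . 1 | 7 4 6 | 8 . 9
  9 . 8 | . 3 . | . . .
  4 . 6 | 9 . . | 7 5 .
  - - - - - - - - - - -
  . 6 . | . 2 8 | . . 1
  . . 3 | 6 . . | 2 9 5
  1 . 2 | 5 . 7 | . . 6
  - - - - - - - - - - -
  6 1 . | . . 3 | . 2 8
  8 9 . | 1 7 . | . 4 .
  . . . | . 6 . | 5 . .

Step 1. [r1c8∈{3}] r1c8 has the single candidate 3 ⇒ r1c8=3.
Step 2. [r7c3∈{4,5,7}] across row 7, 7 lands solely at r7c3, so r7c3=7.
Step 3. [r2c4∈{2}] only 2 remains possible at r2c4. So r2c4=2.
Step 4. [r9c3∈{4}] r9c3's peers cover all but 4 ⇒ r9c3=4.
Step 5. [r2c7∈{1,4,6}] in col 7, 1 fits only at r2c7, so r2c7=1.
Step 6. [r9c1∈{2,3}] across col 1, 3 lands solely at r9c1, so r9c1=3.
Step 7. [r6c7∈{3,4}] 3 has one home in row 6: r6c7, so r6c7=3.
Step 8. [r1c1∈{2,5}] across col 1, 2 lands solely at r1c1, so r1c1=2.
Step 9. [r5c2∈{4,7,8}] r5c2 is the only open cell in row 5 admitting 8 ⇒ r5c2=8.
Step 10. [r2c6∈{5}] only 5 remains possible at r2c6 ⇒ r2c6=5.
Step 11. [r3c6∈{1}] only 1 remains possible at r3c6 ⇒ r3c6=1.
Step 12. [r9c6∈{2,9}] 9 has one home in row 9: r9c6 ⇒ r9c6=9.
Step 13. [r4c1∈{5,7}] across col 1, 5 lands solely at r4c1, so r4c1=5.
Step 14. [r5c6∈{4}] r5c6's peers cover all but 4. So r5c6=4.
Step 15. [r9c9∈{7}] r9c9's peers cover all but 7. So r9c9=7.
Step 16. [r4c7∈{4}] r4c7 is down to just 4 ⇒ r4c7=4.
Step 17. [r6c5∈{9}] r6c5 has the single candidate 9 ⇒ r6c5=9.
Step 18. [r8c7∈{6}] r8c7 has the single candidate 6. So r8c7=6.
Step 19. [r7c4∈{4}] only 4 remains possible at r7c4, so r7c4=4.
Step 20. [r3c5∈{8}] r3c5's peers cover all but 8 ⇒ r3c5=8.
Step 21. [r2c9∈{4}] r2c9 has the single candidate 4. So r2c9=4.
Step 22. [r6c2∈{4}] only 4 remains possible at r6c2, so r6c2=4.
Step 23. [r8c9∈{3}] nothing but 3 survives at r8c9, so r8c9=3.
Step 24. [r8c3∈{5}] r8c3 is down to just 5. So r8c3=5.
Step 25. [r1c2∈{5}] r1c2 is down to just 5. So r1c2=5.
Step 26. [r9c2∈{2}] only 2 remains possible at r9c2, so r9c2=2.
Step 27. [r9c8∈{1}] only 1 remains possible at r9c8, so r9c8=1.
Step 28. [r7c7∈{9}] only 9 remains possible at r7c7 ⇒ r7c7=9.
Step 29. [r2c2∈{7}] r2c2 is down to just 7 ⇒ r2c2=7.
Step 30. [r5c5∈{1}] r5c5 has the single candidate 1 ⇒ r5c5=1.
Step 31. [r6c8∈{8}] r6c8 has the single candidate 8, so r6c8=8.
Step 32. [r3c9∈{2}] r3c9 is down to just 2 ⇒ r3c9=2.
Step 33. [r4c4∈{3}] only 3 remains possible at r4c4, so r4c4=3.
Step 34. [r5c1∈{7}] r5c1's peers cover all but 7 ⇒ r5c1=7.
Step 35. [r4c8∈{7}] only 7 remains possible at r4c8 ⇒ r4c8=7.
Step 36. [r7c5∈{5}] r7c5's peers cover all but 5 ⇒ r7c5=5.
Step 37. [r4c3∈{9}] nothing but 9 survives at r4c3, so r4c3=9.
Step 38. [r9c4∈{8}] nothing but 8 survives at r9c4, so r9c4=8.
Step 39. [r2c8∈{6}] r2c8 has the single candidate 6 ⇒ r2c8=6.
Step 40. [r8c6∈{2}] r8c6 is down to just 2, so r8c6=2.
Step 41. [r3c2∈{3}] only 3 remains possible at r3c2, so r3c2=3.

Answer: 2 5 1 7 4 6 8 3 9 / 9 7 8 2 3 5 1 6 4 / 4 3 6 9 8 1 7 5 2 / 5 6 9 3 2 8 4 7 1 / 7 8 3 6 1 4 2 9 5 / 1 4 2 5 9 7 3 8 6 / 6 1 7 4 5 3 9 2 8 / 8 9 5 1 7 2 6 4 3 / 3 2 4 8 6 9 5 1 7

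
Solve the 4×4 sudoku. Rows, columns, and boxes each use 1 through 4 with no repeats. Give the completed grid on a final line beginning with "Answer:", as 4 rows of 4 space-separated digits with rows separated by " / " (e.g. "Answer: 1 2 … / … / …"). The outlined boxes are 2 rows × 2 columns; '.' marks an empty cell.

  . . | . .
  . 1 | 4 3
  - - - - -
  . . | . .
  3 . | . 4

Step 1. [r3c1∈{1,2,4}] 1 has one home in col 1: r3c1, so r3c1=1.
Step 2. [r3c4∈{2}] nothing but 2 survives at r3c4 ⇒ r3c4=2.
Step 3. [r1c3∈{1,2}] 2 has one home in col 3: r1c3. So r1c3=2.
Step 4. [r1c1∈{4}] r1c1's peers cover all but 4. So r1c1=4.
Step 5. [r1c4∈{1}] nothing but 1 survives at r1c4. So r1c4=1.
Step 6. [r4c3∈{1}] r4c3's peers cover all but 1. So r4c3=1.
Step 7. [r3c2∈{4}] r3c2's peers cover all but 4, so r3c2=4.
Step 8. [r1c2∈{3}] only 3 remains possible at r1c2. So r1c2=3.
Step 9. [r4c2∈{2}] r4c2's peers cover all but 2. So r4c2=2.
Step 10. [r3c3∈{3}] r3c3's peers cover all but 3 ⇒ r3c3=3.
Step 11. [r2c1∈{2}] r2c1 has the single candidate 2 ⇒ r2c1=2.

Answer: 4 3 2 1 / 2 1 4 3 / 1 4 3 2 / 3 2 1 4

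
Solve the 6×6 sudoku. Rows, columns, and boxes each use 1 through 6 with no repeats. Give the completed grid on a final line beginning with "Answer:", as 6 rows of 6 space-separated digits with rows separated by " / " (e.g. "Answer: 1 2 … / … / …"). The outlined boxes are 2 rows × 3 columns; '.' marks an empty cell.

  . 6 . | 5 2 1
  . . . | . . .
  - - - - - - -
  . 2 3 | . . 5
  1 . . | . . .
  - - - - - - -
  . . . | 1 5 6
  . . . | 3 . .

Step 1. [r1c3∈{4}] r1c3's peers cover all but 4, so r1c3=4.
Step 2. [r6c5∈{4}] r6c5's peers cover all but 4 ⇒ r6c5=4.
Step 3. [r5c3∈{2}] r5c3's peers cover all but 2 ⇒ r5c3=2.
Step 4. [r1c1∈{3}] only 3 remains possible at r1c1 ⇒ r1c1=3.
Step 5. [r4c4∈{2,4,6}] 2 has one home in col 4: r4c4. So r4c4=2.
Step 6. [r5c1∈{4}] r5c1 has the single candidate 4 ⇒ r5c1=4.
Step 7. [r3c1∈{6}] r3c1's peers cover all but 6 ⇒ r3c1=6.
Step 8. [r4c3∈{5}] r4c3 is down to just 5. So r4c3=5.
Step 9. [r6c1∈{5}] nothing but 5 survives at r6c1. So r6c1=5.
Step 10. [r3c4∈{4}] r3c4's peers cover all but 4. So r3c4=4.
Step 11. [r4c6∈{3}] nothing but 3 survives at r4c6. So r4c6=3.
Step 12. [r2c3∈{1}] nothing but 1 survives at r2c3, so r2c3=1.
Step 13. [r4c5∈{6}] r4c5's peers cover all but 6, so r4c5=6.
Step 14. [r2c6∈{4}] r2c6's peers cover all but 4 ⇒ r2c6=4.
Step 15. [r6c6∈{2}] r6c6 is down to just 2, so r6c6=2.
Step 16. [r3c5∈{1}] r3c5's peers cover all but 1. So r3c5=1.
Step 17. [r6c3∈{6}] r6c3 has the single candidate 6 ⇒ r6c3=6.
Step 18. [r2c2∈{5}] r2c2 is down to just 5. So r2c2=5.
Step 19. [r5c2∈{3}] only 3 remains possible at r5c2. So r5c2=3.
Step 20. [r2c1∈{2}] r2c1's peers cover all but 2, so r2c1=2.
Step 21. [r2c4∈{6}] nothing but 6 survives at r2c4. So r2c4=6.
Step 22. [r6c2∈{1}] only 1 remains possible at r6c2. So r6c2=1.
Step 23. [r4c2∈{4}] r4c2's peers cover all but 4 ⇒ r4c2=4.
Step 24. [r2c5∈{3}] nothing but 3 survives at r2c5. So r2c5=3.

Answer: 3 6 4 5 2 1 / 2 5 1 6 3 4 / 6 2 3 4 1 5 / 1 4 5 2 6 3 / 4 3 2 1 5 6 / 5 1 6 3 4 2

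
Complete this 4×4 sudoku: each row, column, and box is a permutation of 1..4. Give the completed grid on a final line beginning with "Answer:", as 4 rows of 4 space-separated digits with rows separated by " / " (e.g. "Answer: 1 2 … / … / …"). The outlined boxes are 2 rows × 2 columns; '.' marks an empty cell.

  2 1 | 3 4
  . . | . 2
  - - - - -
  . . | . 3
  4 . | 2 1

Step 1. [r2c2∈{3,4}] across row 2, 4 lands solely at r2c2. So r2c2=4.
Step 2. [r2c3∈{1}] r2c3's peers cover all but 1. So r2c3=1.
Step 3. [r3c2∈{2}] nothing but 2 survives at r3c2 ⇒ r3c2=2.
Step 4. [r3c1∈{1}] r3c1 has the single candidate 1, so r3c1=1.
Step 5. [r4c2∈{3}] r4c2 is down to just 3 ⇒ r4c2=3.
Step 6. [r2c1∈{3}] only 3 remains possible at r2c1. So r2c1=3.
Step 7. [r3c3∈{4}] nothing but 4 survives at r3c3 ⇒ r3c3=4.

Answer: 2 1 3 4 / 3 4 1 2 / 1 2 4 3 / 4 3 2 1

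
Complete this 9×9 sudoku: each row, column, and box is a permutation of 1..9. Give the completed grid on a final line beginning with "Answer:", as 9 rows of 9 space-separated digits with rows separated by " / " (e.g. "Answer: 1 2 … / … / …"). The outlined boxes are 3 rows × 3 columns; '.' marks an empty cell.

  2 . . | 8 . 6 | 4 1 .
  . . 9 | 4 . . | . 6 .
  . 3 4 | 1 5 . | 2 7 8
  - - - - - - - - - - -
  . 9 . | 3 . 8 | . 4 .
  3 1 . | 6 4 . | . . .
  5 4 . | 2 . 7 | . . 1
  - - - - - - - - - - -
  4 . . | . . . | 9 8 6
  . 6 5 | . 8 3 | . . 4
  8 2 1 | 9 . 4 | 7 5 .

Step 1. [r1c3∈{7}] r1c3 has the single candidate 7 ⇒ r1c3=7.
Step 2. [r5c6∈{5,9}] across box 5, 5 lands solely at r5c6. So r5c6=5.
Step 3. [r1c9∈{3,5,9}] r1c9 is the only open cell in box 3 admitting 9. So r1c9=9.
Step 4. [r2c5∈{2,3,7}] r2c5 is the only open cell in row 2 admitting 7, so r2c5=7.
Step 5. [r4c1∈{6,7}] r4c1 is the only open cell in box 4 admitting 7 ⇒ r4c1=7.
Step 6. [r7c6∈{1,2}] in col 6, 1 fits only at r7c6 ⇒ r7c6=1.
Step 7. [r6c8∈{3,9}] 3 has one home in col 8: r6c8, so r6c8=3.
Step 8. [r2c7∈{3,5}] r2c7 is the only open cell in col 7 admitting 3, so r2c7=3.
Step 9. [r4c7∈{5,6}] col 7 places 5 nowhere but r4c7. So r4c7=5.
Step 10. [r4c9∈{2}] r4c9 has the single candidate 2 ⇒ r4c9=2.
Step 11. [r5c7∈{8}] r5c7 has the single candidate 8 ⇒ r5c7=8.
Step 12. [r4c3∈{6}] r4c3 is down to just 6. So r4c3=6.
Step 13. [r7c4∈{5,7}] 5 has one home in row 7: r7c4, so r7c4=5.
Step 14. [r2c9∈{5}] r2c9 has the single candidate 5 ⇒ r2c9=5.
Step 15. [r1c5∈{3}] r1c5 has the single candidate 3, so r1c5=3.
Step 16. [r7c5∈{2}] r7c5 is down to just 2 ⇒ r7c5=2.
Step 17. [r6c7∈{6}] r6c7 is down to just 6 ⇒ r6c7=6.
Step 18. [r2c2∈{8}] r2c2's peers cover all but 8, so r2c2=8.
Step 19. [r5c8∈{9}] r5c8 is down to just 9. So r5c8=9.
Step 20. [r5c3∈{2}] r5c3's peers cover all but 2 ⇒ r5c3=2.
Step 21. [r7c2∈{7}] only 7 remains possible at r7c2 ⇒ r7c2=7.
Step 22. [r6c3∈{8}] r6c3 is down to just 8 ⇒ r6c3=8.
Step 23. [r3c1∈{6}] r3c1 is down to just 6, so r3c1=6.
Step 24. [r2c1∈{1}] r2c1 is down to just 1, so r2c1=1.
Step 25. [r8c4∈{7}] nothing but 7 survives at r8c4, so r8c4=7.
Step 26. [r4c5∈{1}] nothing but 1 survives at r4c5. So r4c5=1.
Step 27. [r9c5∈{6}] r9c5 has the single candidate 6, so r9c5=6.
Step 28. [r8c1∈{9}] r8c1 has the single candidate 9 ⇒ r8c1=9.
Step 29. [r9c9∈{3}] r9c9 is down to just 3, so r9c9=3.
Step 30. [r3c6∈{9}] r3c6 is down to just 9 ⇒ r3c6=9.
Step 31. [r5c9∈{7}] r5c9's peers cover all but 7, so r5c9=7.
Step 32. [r8c7∈{1}] r8c7's peers cover all but 1 ⇒ r8c7=1.
Step 33. [r1c2∈{5}] only 5 remains possible at r1c2 ⇒ r1c2=5.
Step 34. [r2c6∈{2}] r2c6's peers cover all but 2, so r2c6=2.
Step 35. [r8c8∈{2}] r8c8's peers cover all but 2, so r8c8=2.
Step 36. [r7c3∈{3}] r7c3's peers cover all but 3. So r7c3=3.
Step 37. [r6c5∈{9}] r6c5 is down to just 9 ⇒ r6c5=9.

Answer: 2 5 7 8 3 6 4 1 9 / 1 8 9 4 7 2 3 6 5 / 6 3 4 1 5 9 2 7 8 / 7 9 6 3 1 8 5 4 2 / 3 1 2 6 4 5 8 9 7 / 5 4 8 2 9 7 6 3 1 / 4 7 3 5 2 1 9 8 6 / 9 6 5 7 8 3 1 2 4 / 8 2 1 9 6 4 7 5 3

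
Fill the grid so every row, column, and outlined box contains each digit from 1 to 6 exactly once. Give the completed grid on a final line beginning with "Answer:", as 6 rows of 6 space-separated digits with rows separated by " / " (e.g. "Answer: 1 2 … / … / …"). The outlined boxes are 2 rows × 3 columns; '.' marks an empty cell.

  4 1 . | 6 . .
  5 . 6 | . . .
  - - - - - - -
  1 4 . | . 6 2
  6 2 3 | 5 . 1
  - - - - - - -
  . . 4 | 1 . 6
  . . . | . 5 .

Step 1. [r2c2∈{3}] nothing but 3 survives at r2c2. So r2c2=3.
Step 2. [r2c6∈{4}] r2c6 is down to just 4. So r2c6=4.
Step 3. [r6c6∈{3}] r6c6 has the single candidate 3. So r6c6=3.
Step 4. [r5c5∈{2}] r5c5's peers cover all but 2. So r5c5=2.
Step 5. [r1c3∈{2}] r1c3 has the single candidate 2 ⇒ r1c3=2.
Step 6. [r6c1∈{2}] nothing but 2 survives at r6c1. So r6c1=2.
Step 7. [r4c5∈{4}] nothing but 4 survives at r4c5 ⇒ r4c5=4.
Step 8. [r2c5∈{1}] only 1 remains possible at r2c5, so r2c5=1.
Step 9. [r5c1∈{3}] r5c1 is down to just 3. So r5c1=3.
Step 10. [r5c2∈{5}] r5c2 is down to just 5 ⇒ r5c2=5.
Step 11. [r3c3∈{5}] only 5 remains possible at r3c3. So r3c3=5.
Step 12. [r6c4∈{4}] only 4 remains possible at r6c4, so r6c4=4.
Step 13. [r2c4∈{2}] r2c4 has the single candidate 2. So r2c4=2.
Step 14. [r6c2∈{6}] nothing but 6 survives at r6c2 ⇒ r6c2=6.
Step 15. [r1c6∈{5}] r1c6 is down to just 5, so r1c6=5.
Step 16. [r3c4∈{3}] r3c4 has the single candidate 3. So r3c4=3.
Step 17. [r6c3∈{1}] only 1 remains possible at r6c3 ⇒ r6c3=1.
Step 18. [r1c5∈{3}] r1c5's peers cover all but 3. So r1c5=3.

Answer: 4 1 2 6 3 5 / 5 3 6 2 1 4 / 1 4 5 3 6 2 / 6 2 3 5 4 1 / 3 5 4 1 2 6 / 2 6 1 4 5 3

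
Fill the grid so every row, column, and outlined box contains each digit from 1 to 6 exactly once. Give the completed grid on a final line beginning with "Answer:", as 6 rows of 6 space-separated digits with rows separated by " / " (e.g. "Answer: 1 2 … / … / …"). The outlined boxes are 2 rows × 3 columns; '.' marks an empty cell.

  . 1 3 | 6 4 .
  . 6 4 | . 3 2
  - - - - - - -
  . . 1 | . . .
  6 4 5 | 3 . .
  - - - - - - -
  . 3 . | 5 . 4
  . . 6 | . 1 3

Step 1. [r6c4∈{2}] r6c4 has the single candidate 2, so r6c4=2.
Step 2. [r1c1∈{2,5}] across row 1, 2 lands solely at r1c1 ⇒ r1c1=2.
Step 3. [r3c5∈{2,5,6}] r3c5 is the only open cell in col 5 admitting 5. So r3c5=5.
Step 4. [r6c2∈{5}] r6c2 is down to just 5. So r6c2=5.
Step 5. [r4c6∈{1}] nothing but 1 survives at r4c6, so r4c6=1.
Step 6. [r1c6∈{5}] r1c6's peers cover all but 5 ⇒ r1c6=5.
Step 7. [r5c3∈{2}] r5c3's peers cover all but 2, so r5c3=2.
Step 8. [r6c1∈{4}] only 4 remains possible at r6c1, so r6c1=4.
Step 9. [r2c1∈{5}] r2c1 has the single candidate 5, so r2c1=5.
Step 10. [r4c5∈{2}] r4c5's peers cover all but 2, so r4c5=2.
Step 11. [r3c2∈{2}] r3c2 is down to just 2, so r3c2=2.
Step 12. [r3c6∈{6}] r3c6 has the single candidate 6, so r3c6=6.
Step 13. [r3c1∈{3}] r3c1's peers cover all but 3, so r3c1=3.
Step 14. [r5c1∈{1}] r5c1's peers cover all but 1, so r5c1=1.
Step 15. [r5c5∈{6}] r5c5 has the single candidate 6, so r5c5=6.
Step 16. [r3c4∈{4}] r3c4 has the single candidate 4. So r3c4=4.
Step 17. [r2c4∈{1}] only 1 remains possible at r2c4 ⇒ r2c4=1.

Answer: 2 1 3 6 4 5 / 5 6 4 1 3 2 / 3 2 1 4 5 6 / 6 4 5 3 2 1 / 1 3 2 5 6 4 / 4 5 6 2 1 3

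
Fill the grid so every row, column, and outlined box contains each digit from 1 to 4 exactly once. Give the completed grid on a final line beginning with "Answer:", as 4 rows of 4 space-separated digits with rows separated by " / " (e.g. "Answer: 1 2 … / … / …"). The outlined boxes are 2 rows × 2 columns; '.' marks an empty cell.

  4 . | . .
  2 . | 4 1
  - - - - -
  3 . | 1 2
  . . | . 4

Step 1. [r1c4∈{3}] only 3 remains possible at r1c4 ⇒ r1c4=3.
Step 2. [r4c2∈{1,2}] in row 4, 2 fits only at r4c2 ⇒ r4c2=2.
Step 3. [r4c3∈{3}] r4c3 has the single candidate 3 ⇒ r4c3=3.
Step 4. [r3c2∈{4}] nothing but 4 survives at r3c2 ⇒ r3c2=4.
Step 5. [r1c3∈{2}] r1c3 has the single candidate 2, so r1c3=2.
Step 6. [r4c1∈{1}] r4c1's peers cover all but 1, so r4c1=1.
Step 7. [r1c2∈{1}] r1c2 is down to just 1 ⇒ r1c2=1.
Step 8. [r2c2∈{3}] r2c2's peers cover all but 3, so r2c2=3.

Answer: 4 1 2 3 / 2 3 4 1 / 3 4 1 2 / 1 2 3 4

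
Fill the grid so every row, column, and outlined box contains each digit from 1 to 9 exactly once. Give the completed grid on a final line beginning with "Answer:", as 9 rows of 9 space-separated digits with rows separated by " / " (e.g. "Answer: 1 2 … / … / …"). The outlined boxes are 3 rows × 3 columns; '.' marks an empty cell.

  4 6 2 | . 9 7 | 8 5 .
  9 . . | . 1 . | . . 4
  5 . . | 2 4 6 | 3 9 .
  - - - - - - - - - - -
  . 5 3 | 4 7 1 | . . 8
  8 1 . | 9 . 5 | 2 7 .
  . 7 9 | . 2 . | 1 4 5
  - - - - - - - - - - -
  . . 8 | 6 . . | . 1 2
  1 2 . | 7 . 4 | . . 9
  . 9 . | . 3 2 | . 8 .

Step 1. [r4c8∈{6}] nothing but 6 survives at r4c8. So r4c8=6.
Step 2. [r9c9∈{6,7}] 6 has one home in col 9: r9c9, so r9c9=6.
Step 3. [r8c7∈{5}] only 5 remains possible at r8c7, so r8c7=5.
Step 4. [r2c2∈{3,8}] box 1 places 3 nowhere but r2c2, so r2c2=3.
Step 5. [r3c9∈{1,7}] across col 9, 7 lands solely at r3c9 ⇒ r3c9=7.
Step 6. [r9c3∈{4,5,7}] 5 has one home in col 3: r9c3. So r9c3=5.
Step 7. [r6c6∈{3,8}] across col 6, 3 lands solely at r6c6, so r6c6=3.
Step 8. [r9c1∈{7}] nothing but 7 survives at r9c1, so r9c1=7.
Step 9. [r9c7∈{4}] nothing but 4 survives at r9c7 ⇒ r9c7=4.
Step 10. [r6c1∈{6}] only 6 remains possible at r6c1. So r6c1=6.
Step 11. [r2c6∈{8}] r2c6 has the single candidate 8, so r2c6=8.
Step 12. [r3c2∈{8}] r3c2 is down to just 8, so r3c2=8.
Step 13. [r4c1∈{2}] r4c1's peers cover all but 2, so r4c1=2.
Step 14. [r9c4∈{1}] only 1 remains possible at r9c4, so r9c4=1.
Step 15. [r4c7∈{9}] only 9 remains possible at r4c7, so r4c7=9.
Step 16. [r6c4∈{8}] r6c4 is down to just 8, so r6c4=8.
Step 17. [r1c9∈{1}] r1c9 has the single candidate 1, so r1c9=1.
Step 18. [r5c3∈{4}] r5c3 has the single candidate 4. So r5c3=4.
Step 19. [r5c9∈{3}] r5c9 has the single candidate 3, so r5c9=3.
Step 20. [r2c3∈{7}] r2c3 is down to just 7. So r2c3=7.
Step 21. [r2c8∈{2}] r2c8's peers cover all but 2. So r2c8=2.
Step 22. [r5c5∈{6}] r5c5 has the single candidate 6, so r5c5=6.
Step 23. [r7c7∈{7}] nothing but 7 survives at r7c7. So r7c7=7.
Step 24. [r2c7∈{6}] only 6 remains possible at r2c7 ⇒ r2c7=6.
Step 25. [r7c5∈{5}] only 5 remains possible at r7c5. So r7c5=5.
Step 26. [r7c1∈{3}] r7c1 is down to just 3, so r7c1=3.
Step 27. [r2c4∈{5}] nothing but 5 survives at r2c4. So r2c4=5.
Step 28. [r7c6∈{9}] r7c6's peers cover all but 9 ⇒ r7c6=9.
Step 29. [r8c8∈{3}] r8c8's peers cover all but 3 ⇒ r8c8=3.
Step 30. [r8c3∈{6}] r8c3 is down to just 6, so r8c3=6.
Step 31. [r8c5∈{8}] r8c5 is down to just 8. So r8c5=8.
Step 32. [r1c4∈{3}] r1c4 is down to just 3, so r1c4=3.
Step 33. [r3c3∈{1}] nothing but 1 survives at r3c3, so r3c3=1.
Step 34. [r7c2∈{4}] only 4 remains possible at r7c2. So r7c2=4.

Answer: 4 6 2 3 9 7 8 5 1 / 9 3 7 5 1 8 6 2 4 / 5 8 1 2 4 6 3 9 7 / 2 5 3 4 7 1 9 6 8 / 8 1 4 9 6 5 2 7 3 / 6 7 9 8 2 3 1 4 5 / 3 4 8 6 5 9 7 1 2 / 1 2 6 7 8 4 5 3 9 / 7 9 5 1 3 2 4 8 6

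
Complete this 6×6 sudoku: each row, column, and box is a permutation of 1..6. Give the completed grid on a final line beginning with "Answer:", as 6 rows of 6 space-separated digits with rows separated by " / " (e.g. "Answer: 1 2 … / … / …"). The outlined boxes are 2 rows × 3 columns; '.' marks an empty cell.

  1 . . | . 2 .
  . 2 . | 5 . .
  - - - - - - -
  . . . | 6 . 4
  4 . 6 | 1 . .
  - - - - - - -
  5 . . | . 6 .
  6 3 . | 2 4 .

Step 1. [r2c1∈{3}] r2c1 has the single candidate 3. So r2c1=3.
Step 2. [r4c2∈{5}] nothing but 5 survives at r4c2 ⇒ r4c2=5.
Step 3. [r6c3∈{1}] r6c3's peers cover all but 1. So r6c3=1.
Step 4. [r1c4∈{3,4}] 4 has one home in col 4: r1c4 ⇒ r1c4=4.
Step 5. [r1c6∈{3,6}] across row 1, 3 lands solely at r1c6. So r1c6=3.
Step 6. [r3c3∈{2,3}] in col 3, 3 fits only at r3c3, so r3c3=3.
Step 7. [r2c5∈{1}] r2c5 has the single candidate 1. So r2c5=1.
Step 8. [r5c2∈{4}] r5c2 is down to just 4. So r5c2=4.
Step 9. [r3c2∈{1}] r3c2's peers cover all but 1 ⇒ r3c2=1.
Step 10. [r5c6∈{1}] only 1 remains possible at r5c6 ⇒ r5c6=1.
Step 11. [r3c5∈{5}] r3c5 has the single candidate 5. So r3c5=5.
Step 12. [r2c6∈{6}] r2c6's peers cover all but 6. So r2c6=6.
Step 13. [r6c6∈{5}] only 5 remains possible at r6c6. So r6c6=5.
Step 14. [r4c5∈{3}] r4c5 has the single candidate 3, so r4c5=3.
Step 15. [r5c3∈{2}] nothing but 2 survives at r5c3. So r5c3=2.
Step 16. [r1c2∈{6}] r1c2's peers cover all but 6 ⇒ r1c2=6.
Step 17. [r2c3∈{4}] nothing but 4 survives at r2c3. So r2c3=4.
Step 18. [r4c6∈{2}] r4c6 is down to just 2 ⇒ r4c6=2.
Step 19. [r3c1∈{2}] nothing but 2 survives at r3c1 ⇒ r3c1=2.
Step 20. [r1c3∈{5}] r1c3's peers cover all but 5, so r1c3=5.
Step 21. [r5c4∈{3}] nothing but 3 survives at r5c4. So r5c4=3.

Answer: 1 6 5 4 2 3 / 3 2 4 5 1 6 / 2 1 3 6 5 4 / 4 5 6 1 3 2 / 5 4 2 3 6 1 / 6 3 1 2 4 5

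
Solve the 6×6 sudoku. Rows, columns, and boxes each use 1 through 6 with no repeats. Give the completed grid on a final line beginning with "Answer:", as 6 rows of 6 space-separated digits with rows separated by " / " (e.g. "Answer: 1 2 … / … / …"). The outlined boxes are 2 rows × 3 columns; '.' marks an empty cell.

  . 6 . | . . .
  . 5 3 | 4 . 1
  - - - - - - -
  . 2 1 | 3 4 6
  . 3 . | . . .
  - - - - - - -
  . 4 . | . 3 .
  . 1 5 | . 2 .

Step 1. [r1c5∈{5}] r1c5 is down to just 5, so r1c5=5.
Step 2. [r1c4∈{2}] r1c4 has the single candidate 2 ⇒ r1c4=2.
Step 3. [r5c4∈{1,5,6}] row 5 places 1 nowhere but r5c4, so r5c4=1.
Step 4. [r1c3∈{4}] nothing but 4 survives at r1c3 ⇒ r1c3=4.
Step 5. [r4c3∈{6}] r4c3 has the single candidate 6 ⇒ r4c3=6.
Step 6. [r4c4∈{5}] r4c4's peers cover all but 5. So r4c4=5.
Step 7. [r5c1∈{2,6}] across row 5, 6 lands solely at r5c1, so r5c1=6.
Step 8. [r3c1∈{5}] only 5 remains possible at r3c1, so r3c1=5.
Step 9. [r6c1∈{3}] r6c1 is down to just 3. So r6c1=3.
Step 10. [r4c1∈{4}] only 4 remains possible at r4c1. So r4c1=4.
Step 11. [r2c1∈{2}] only 2 remains possible at r2c1. So r2c1=2.
Step 12. [r4c5∈{1}] only 1 remains possible at r4c5, so r4c5=1.
Step 13. [r1c1∈{1}] r1c1's peers cover all but 1 ⇒ r1c1=1.
Step 14. [r4c6∈{2}] only 2 remains possible at r4c6. So r4c6=2.
Step 15. [r5c6∈{5}] r5c6 has the single candidate 5. So r5c6=5.
Step 16. [r2c5∈{6}] r2c5 is down to just 6, so r2c5=6.
Step 17. [r5c3∈{2}] r5c3's peers cover all but 2 ⇒ r5c3=2.
Step 18. [r6c4∈{6}] nothing but 6 survives at r6c4, so r6c4=6.
Step 19. [r1c6∈{3}] r1c6 has the single candidate 3. So r1c6=3.
Step 20. [r6c6∈{4}] r6c6's peers cover all but 4, so r6c6=4.

Answer: 1 6 4 2 5 3 / 2 5 3 4 6 1 / 5 2 1 3 4 6 / 4 3 6 5 1 2 / 6 4 2 1 3 5 / 3 1 5 6 2 4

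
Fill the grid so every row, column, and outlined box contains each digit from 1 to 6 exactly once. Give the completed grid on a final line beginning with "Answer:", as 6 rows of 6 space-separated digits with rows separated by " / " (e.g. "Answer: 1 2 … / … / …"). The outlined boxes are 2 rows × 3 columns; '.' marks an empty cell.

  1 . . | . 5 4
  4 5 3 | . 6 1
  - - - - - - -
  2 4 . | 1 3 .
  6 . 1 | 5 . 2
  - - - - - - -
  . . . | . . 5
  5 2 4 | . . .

Step 1. [r5c4∈{2,3,4,6}] across col 4, 4 lands solely at r5c4 ⇒ r5c4=4.
Step 2. [r5c2∈{1,3,6}] r5c2 is the only open cell in col 2 admitting 1. So r5c2=1.
Step 3. [r1c4∈{2,3}] row 1 places 3 nowhere but r1c4, so r1c4=3.
Step 4. [r5c3∈{6}] nothing but 6 survives at r5c3. So r5c3=6.
Step 5. [r3c6∈{6}] only 6 remains possible at r3c6 ⇒ r3c6=6.
Step 6. [r1c3∈{2}] r1c3 is down to just 2, so r1c3=2.
Step 7. [r4c5∈{4}] only 4 remains possible at r4c5. So r4c5=4.
Step 8. [r5c5∈{2}] r5c5's peers cover all but 2, so r5c5=2.
Step 9. [r4c2∈{3}] r4c2 is down to just 3 ⇒ r4c2=3.
Step 10. [r6c4∈{6}] nothing but 6 survives at r6c4 ⇒ r6c4=6.
Step 11. [r1c2∈{6}] r1c2 is down to just 6 ⇒ r1c2=6.
Step 12. [r6c5∈{1}] r6c5 is down to just 1. So r6c5=1.
Step 13. [r2c4∈{2}] nothing but 2 survives at r2c4. So r2c4=2.
Step 14. [r3c3∈{5}] r3c3 is down to just 5 ⇒ r3c3=5.
Step 15. [r6c6∈{3}] only 3 remains possible at r6c6, so r6c6=3.
Step 16. [r5c1∈{3}] r5c1 has the single candidate 3 ⇒ r5c1=3.

Answer: 1 6 2 3 5 4 / 4 5 3 2 6 1 / 2 4 5 1 3 6 / 6 3 1 5 4 2 / 3 1 6 4 2 5 / 5 2 4 6 1 3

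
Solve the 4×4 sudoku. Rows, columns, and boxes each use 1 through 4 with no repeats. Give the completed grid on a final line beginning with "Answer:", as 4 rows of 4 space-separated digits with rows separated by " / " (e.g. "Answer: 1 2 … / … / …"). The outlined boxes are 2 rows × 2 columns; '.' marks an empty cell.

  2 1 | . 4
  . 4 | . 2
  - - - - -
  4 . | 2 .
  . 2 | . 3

Step 1. [r2c3∈{1,3}] across row 2, 1 lands solely at r2c3, so r2c3=1.
Step 2. [r3c4∈{1}] r3c4 is down to just 1, so r3c4=1.
Step 3. [r4c3∈{4}] only 4 remains possible at r4c3 ⇒ r4c3=4.
Step 4. [r2c1∈{3}] nothing but 3 survives at r2c1, so r2c1=3.
Step 5. [r4c1∈{1}] r4c1's peers cover all but 1, so r4c1=1.
Step 6. [r1c3∈{3}] r1c3 is down to just 3 ⇒ r1c3=3.
Step 7. [r3c2∈{3}] r3c2's peers cover all but 3. So r3c2=3.

Answer: 2 1 3 4 / 3 4 1 2 / 4 3 2 1 / 1 2 4 3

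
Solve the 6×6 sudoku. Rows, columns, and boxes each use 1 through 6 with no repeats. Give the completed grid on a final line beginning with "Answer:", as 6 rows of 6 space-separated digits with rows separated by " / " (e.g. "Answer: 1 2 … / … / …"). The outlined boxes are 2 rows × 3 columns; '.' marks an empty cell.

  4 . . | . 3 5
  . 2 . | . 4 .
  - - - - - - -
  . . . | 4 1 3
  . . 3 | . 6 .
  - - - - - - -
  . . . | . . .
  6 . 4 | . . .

Step 1. [r4c4∈{2,5}] 5 has one home in box 4: r4c4, so r4c4=5.
Step 2. [r1c4∈{1,2,6}] 2 has one home in row 1: r1c4 ⇒ r1c4=2.
Step 3. [r5c6∈{1,2,4,6}] in row 5, 4 fits only at r5c6, so r5c6=4.
Step 4. [r2c1∈{1,3,5}] across row 2, 3 lands solely at r2c1, so r2c1=3.
Step 5. [r2c3∈{1,5,6}] row 2 places 5 nowhere but r2c3, so r2c3=5.
Step 6. [r5c4∈{1,3,6}] 6 has one home in row 5: r5c4 ⇒ r5c4=6.
Step 7. [r5c2∈{1,3,5}] 3 has one home in row 5: r5c2, so r5c2=3.
Step 8. [r4c6∈{2}] r4c6 is down to just 2, so r4c6=2.
Step 9. [r6c6∈{1}] r6c6 has the single candidate 1 ⇒ r6c6=1.
Step 10. [r6c2∈{5}] r6c2 is down to just 5, so r6c2=5.
Step 11. [r4c1∈{1}] r4c1 has the single candidate 1 ⇒ r4c1=1.
Step 12. [r5c1∈{2}] only 2 remains possible at r5c1. So r5c1=2.
Step 13. [r1c2∈{1,6}] across col 2, 1 lands solely at r1c2. So r1c2=1.
Step 14. [r1c3∈{6}] nothing but 6 survives at r1c3, so r1c3=6.
Step 15. [r5c3∈{1}] nothing but 1 survives at r5c3 ⇒ r5c3=1.
Step 16. [r6c4∈{3}] only 3 remains possible at r6c4 ⇒ r6c4=3.
Step 17. [r2c4∈{1}] only 1 remains possible at r2c4, so r2c4=1.
Step 18. [r6c5∈{2}] r6c5's peers cover all but 2, so r6c5=2.
Step 19. [r4c2∈{4}] r4c2's peers cover all but 4 ⇒ r4c2=4.
Step 20. [r2c6∈{6}] r2c6's peers cover all but 6 ⇒ r2c6=6.
Step 21. [r3c3∈{2}] r3c3 is down to just 2. So r3c3=2.
Step 22. [r3c1∈{5}] r3c1 has the single candidate 5, so r3c1=5.
Step 23. [r5c5∈{5}] only 5 remains possible at r5c5. So r5c5=5.
Step 24. [r3c2∈{6}] r3c2 has the single candidate 6. So r3c2=6.

Answer: 4 1 6 2 3 5 / 3 2 5 1 4 6 / 5 6 2 4 1 3 / 1 4 3 5 6 2 / 2 3 1 6 5 4 / 6 5 4 3 2 1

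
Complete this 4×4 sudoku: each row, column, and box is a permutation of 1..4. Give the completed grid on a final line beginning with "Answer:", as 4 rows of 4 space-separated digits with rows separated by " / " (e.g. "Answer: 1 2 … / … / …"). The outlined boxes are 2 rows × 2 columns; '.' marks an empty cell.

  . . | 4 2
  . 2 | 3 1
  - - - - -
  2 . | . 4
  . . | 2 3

Step 1. [r3c2∈{1,3}] r3c2 is the only open cell in row 3 admitting 3 ⇒ r3c2=3.
Step 2. [r4c2∈{1,4}] in col 2, 4 fits only at r4c2, so r4c2=4.
Step 3. [r1c2∈{1}] nothing but 1 survives at r1c2, so r1c2=1.
Step 4. [r3c3∈{1}] r3c3 is down to just 1 ⇒ r3c3=1.
Step 5. [r1c1∈{3}] r1c1 has the single candidate 3, so r1c1=3.
Step 6. [r2c1∈{4}] r2c1 has the single candidate 4. So r2c1=4.
Step 7. [r4c1∈{1}] nothing but 1 survives at r4c1 ⇒ r4c1=1.

Answer: 3 1 4 2 / 4 2 3 1 / 2 3 1 4 / 1 4 2 3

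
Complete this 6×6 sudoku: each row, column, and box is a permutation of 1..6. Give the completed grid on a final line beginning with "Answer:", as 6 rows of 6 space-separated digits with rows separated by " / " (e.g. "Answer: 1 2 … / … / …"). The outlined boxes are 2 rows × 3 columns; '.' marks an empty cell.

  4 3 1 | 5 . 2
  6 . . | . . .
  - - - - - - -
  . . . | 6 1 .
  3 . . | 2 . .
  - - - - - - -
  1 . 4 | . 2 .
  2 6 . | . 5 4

Step 1. [r3c1∈{5}] nothing but 5 survives at r3c1, so r3c1=5.
Step 2. [r5c4∈{3}] r5c4 is down to just 3 ⇒ r5c4=3.
Step 3. [r3c2∈{2,4}] 4 has one home in row 3: r3c2. So r3c2=4.
Step 4. [r2c3∈{2,5}] 5 has one home in col 3: r2c3 ⇒ r2c3=5.
Step 5. [r2c6∈{1,3}] in col 6, 1 fits only at r2c6, so r2c6=1.
Step 6. [r2c5∈{3,4}] 3 has one home in row 2: r2c5 ⇒ r2c5=3.
Step 7. [r3c3∈{2}] only 2 remains possible at r3c3, so r3c3=2.
Step 8. [r4c5∈{4}] r4c5 has the single candidate 4. So r4c5=4.
Step 9. [r5c2∈{5}] r5c2's peers cover all but 5. So r5c2=5.
Step 10. [r4c3∈{6}] only 6 remains possible at r4c3. So r4c3=6.
Step 11. [r6c3∈{3}] only 3 remains possible at r6c3. So r6c3=3.
Step 12. [r4c2∈{1}] r4c2's peers cover all but 1. So r4c2=1.
Step 13. [r4c6∈{5}] only 5 remains possible at r4c6. So r4c6=5.
Step 14. [r6c4∈{1}] nothing but 1 survives at r6c4. So r6c4=1.
Step 15. [r1c5∈{6}] r1c5 is down to just 6 ⇒ r1c5=6.
Step 16. [r2c4∈{4}] nothing but 4 survives at r2c4, so r2c4=4.
Step 17. [r3c6∈{3}] nothing but 3 survives at r3c6 ⇒ r3c6=3.
Step 18. [r5c6∈{6}] r5c6's peers cover all but 6. So r5c6=6.
Step 19. [r2c2∈{2}] only 2 remains possible at r2c2 ⇒ r2c2=2.

Answer: 4 3 1 5 6 2 / 6 2 5 4 3 1 / 5 4 2 6 1 3 / 3 1 6 2 4 5 / 1 5 4 3 2 6 / 2 6 3 1 5 4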